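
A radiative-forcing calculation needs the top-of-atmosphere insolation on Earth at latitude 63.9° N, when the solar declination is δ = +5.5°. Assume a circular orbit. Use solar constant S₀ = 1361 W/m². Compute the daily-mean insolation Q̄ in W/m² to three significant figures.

Q̄ ≈ 252 W/m²

cos H₀ = −tan(+63.9°) tan(+5.500°) = -0.1966, H₀ = 1.7686 rad.
Bracket: H₀ sin φ sin δ + cos φ cos δ sin H₀ = 1.7686×0.89803×0.09585 + 0.43994×0.99540×0.98049 = 0.152234 + 0.429373 = 0.581607.
Q̄ = (S₀/π) × [bracket] = (1361/π) × 0.581607 = 252.0 W/m².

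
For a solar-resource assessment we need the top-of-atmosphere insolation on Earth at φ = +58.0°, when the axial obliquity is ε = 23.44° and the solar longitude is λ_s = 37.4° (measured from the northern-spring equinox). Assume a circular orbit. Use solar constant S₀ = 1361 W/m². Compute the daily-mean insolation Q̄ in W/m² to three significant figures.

Solar declination: sin δ = sin ε · sin λ_s = sin 23.44° × sin 37.4° = 0.24161, so δ = +13.981°.
cos H₀ = −tan(+58.0°) tan(+13.981°) = -0.3985, H₀ = 1.9806 rad.
Bracket: H₀ sin φ sin δ + cos φ cos δ sin H₀ = 1.9806×0.84805×0.24161 + 0.52992×0.97037×0.91719 = 0.405820 + 0.471636 = 0.877456.
Q̄ = (S₀/π) × [bracket] = (1361/π) × 0.877456 = 380.1 W/m².

Q̄ ≈ 380 W/m²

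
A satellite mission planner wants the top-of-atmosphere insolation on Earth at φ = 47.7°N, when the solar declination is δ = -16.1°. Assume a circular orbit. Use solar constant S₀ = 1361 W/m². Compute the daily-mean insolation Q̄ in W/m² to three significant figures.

cos H₀ = −tan(+47.7°) tan(-16.100°) = 0.3172, H₀ = 1.2480 rad.
Bracket: H₀ sin φ sin δ + cos φ cos δ sin H₀ = 1.2480×0.73963×-0.27731 + 0.67301×0.96078×0.94836 = -0.255973 + 0.613223 = 0.357250.
Q̄ = (S₀/π) × [bracket] = (1361/π) × 0.357250 = 154.8 W/m².

Q̄ ≈ 155 W/m²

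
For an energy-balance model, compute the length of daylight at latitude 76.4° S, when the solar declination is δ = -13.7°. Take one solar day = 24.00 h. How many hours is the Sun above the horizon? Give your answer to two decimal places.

24.00 h

Sunrise equation: cos h₀ = −tan ϕ · tan δ = -1.0076 ≤ −1, so the Sun never sets (polar day) and h₀ = π.
Daylight = 2h₀/(2π) × 24.00 h = (3.1416/π) × 24.00 = 24.00 h.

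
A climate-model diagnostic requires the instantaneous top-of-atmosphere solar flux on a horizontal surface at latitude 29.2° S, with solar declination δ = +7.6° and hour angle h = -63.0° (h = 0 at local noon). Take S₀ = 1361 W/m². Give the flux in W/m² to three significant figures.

447 W/m²

cos θ_z = sin φ sin δ + cos φ cos δ cos h = -0.064523 + 0.392817 = 0.328294.
Flux = S₀ · cos θ_z = 1361 × 0.328294 = 446.8 W/m².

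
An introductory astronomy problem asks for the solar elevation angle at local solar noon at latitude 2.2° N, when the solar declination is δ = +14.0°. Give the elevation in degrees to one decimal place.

78.2°

At local noon the hour angle is zero, so the zenith angle equals |φ − δ| = |+2.2° − (+14.000°)| = 11.800°.
Elevation = 90° − 11.800° = 78.2°.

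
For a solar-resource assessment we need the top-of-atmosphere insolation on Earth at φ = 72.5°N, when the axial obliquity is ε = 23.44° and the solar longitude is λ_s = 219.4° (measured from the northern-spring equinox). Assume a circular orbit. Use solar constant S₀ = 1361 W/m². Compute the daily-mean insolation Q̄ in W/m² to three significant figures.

Solar declination: sin δ = sin ε · sin λ_s = sin 23.44° × sin 219.4° = -0.25249, so δ = -14.625°.
cos H₀ = −tan(+72.5°) tan(-14.625°) = 0.8276, H₀ = 0.5960 rad.
Bracket: H₀ sin φ sin δ + cos φ cos δ sin H₀ = 0.5960×0.95372×-0.25249 + 0.30071×0.96760×0.56131 = -0.143520 + 0.163323 = 0.019803.
Q̄ = (S₀/π) × [bracket] = (1361/π) × 0.019803 = 8.579 W/m².

Q̄ ≈ 8.58 W/m²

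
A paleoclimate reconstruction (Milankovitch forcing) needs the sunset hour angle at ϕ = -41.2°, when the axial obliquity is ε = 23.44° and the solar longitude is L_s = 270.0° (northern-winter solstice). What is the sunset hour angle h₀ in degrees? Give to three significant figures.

h₀ = 112°

Solar declination: sin δ = sin ε · sin L_s = sin 23.44° × sin 270.0° = -0.39779, so δ = -23.440°.
cos h₀ = −tan ϕ · tan δ = −tan(-41.2°) × tan(-23.440°) = -0.3796, so h₀ = 1.9601 rad = 112.31°.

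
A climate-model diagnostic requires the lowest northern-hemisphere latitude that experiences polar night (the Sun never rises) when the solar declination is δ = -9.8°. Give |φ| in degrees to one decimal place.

Polar night requires cos H₀ = −tan φ tan δ ≥ 1, i.e. tan φ tan δ ≤ −1.
The boundary is |tan φ| · |tan δ| = 1, so |φ| = 90° − |δ| = 90° − 9.8° = 80.2° in the northern hemisphere.

|φ| = 80.2°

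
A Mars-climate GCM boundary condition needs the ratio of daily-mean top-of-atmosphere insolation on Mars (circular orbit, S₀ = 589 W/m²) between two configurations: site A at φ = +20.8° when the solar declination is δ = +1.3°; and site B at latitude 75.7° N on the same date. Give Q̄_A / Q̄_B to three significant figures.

— Configuration A (φ=+20.8°):
cos H₀ = −tan(+20.8°) tan(+1.300°) = -0.0086, H₀ = 1.5794 rad.
Bracket: H₀ sin φ sin δ + cos φ cos δ sin H₀ = 1.5794×0.35511×0.02269 + 0.93483×0.99974×0.99996 = 0.012726 + 0.934550 = 0.947276.
Q̄ = (S₀/π) × [bracket] = (589/π) × 0.947276 = 177.60 W/m².
— Configuration B (φ=+75.7°):
cos H₀ = −tan(+75.7°) tan(+1.300°) = -0.0890, H₀ = 1.6599 rad.
Bracket: H₀ sin φ sin δ + cos φ cos δ sin H₀ = 1.6599×0.96902×0.02269 + 0.24700×0.99974×0.99603 = 0.036496 + 0.245955 = 0.282451.
Q̄ = (S₀/π) × [bracket] = (589/π) × 0.282451 = 52.955 W/m².
Ratio Q̄_A / Q̄_B = 177.60 / 52.955 = 3.354.

Q̄_A / Q̄_B ≈ 3.35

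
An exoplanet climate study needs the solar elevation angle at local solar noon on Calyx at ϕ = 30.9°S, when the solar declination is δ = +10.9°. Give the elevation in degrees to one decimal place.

At local noon the hour angle is zero, so the zenith angle equals |ϕ − δ| = |-30.9° − (+10.900°)| = 41.800°.
Elevation = 90° − 41.800° = 48.2°.

48.2°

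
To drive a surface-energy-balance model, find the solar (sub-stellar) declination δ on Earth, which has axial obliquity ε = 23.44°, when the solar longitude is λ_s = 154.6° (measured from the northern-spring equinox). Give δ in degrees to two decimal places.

δ = +9.82°

sin δ = sin ε · sin λ_s = sin 23.44° × sin 154.6° = 0.170625.
δ = arcsin(0.170625) = +9.82°.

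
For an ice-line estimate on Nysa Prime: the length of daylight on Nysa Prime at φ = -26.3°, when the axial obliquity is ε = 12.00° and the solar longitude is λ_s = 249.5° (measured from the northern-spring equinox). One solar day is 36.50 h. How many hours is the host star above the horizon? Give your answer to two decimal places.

Solar declination: sin δ = sin ε · sin λ_s = sin 12.00° × sin 249.5° = -0.19475, so δ = -11.230°.
cos H₀ = −tan φ · tan δ = −tan(-26.3°) × tan(-11.230°) = -0.0981, so H₀ = 1.6691 rad = 95.63°.
Daylight = 2H₀/(2π) × 36.50 h = (1.6691/π) × 36.50 = 19.39 h.

19.39 h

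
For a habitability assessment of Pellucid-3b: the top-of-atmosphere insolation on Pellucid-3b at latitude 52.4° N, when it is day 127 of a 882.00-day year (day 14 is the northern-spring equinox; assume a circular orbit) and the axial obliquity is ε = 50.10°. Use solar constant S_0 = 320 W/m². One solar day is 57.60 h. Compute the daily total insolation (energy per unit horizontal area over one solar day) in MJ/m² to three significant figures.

29.6 MJ/m²

Solar longitude: L_s = 360° × (127 − 14)/882.00 = 46.122°.
sin δ = sin 50.10° × sin 46.122° = 0.55299, so δ = +33.572°.
cos h₀ = −tan(+52.4°) tan(+33.572°) = -0.8618, h₀ = 2.6097 rad.
Bracket: h₀ sin ϕ sin δ + cos ϕ cos δ sin h₀ = 2.6097×0.79229×0.55299 + 0.61015×0.83319×0.50719 = 1.143384 + 0.257841 = 1.401225.
Q̄ = (S_0/π) × [bracket] = (320/π) × 1.401225 = 142.73 W/m².
Daily total = Q̄ × 57.60 h × 3600 s/h = 142.73 × 57.60 × 3600 / 10⁶ = 29.60 MJ/m².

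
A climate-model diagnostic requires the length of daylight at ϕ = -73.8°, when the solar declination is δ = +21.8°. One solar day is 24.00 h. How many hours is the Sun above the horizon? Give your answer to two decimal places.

0.00 h

cos h₀ = −tan ϕ · tan δ = 1.3767 ≥ 1, so the Sun never rises (polar night) and h₀ = 0.
Daylight = 2h₀/(2π) × 24.00 h = (0.0000/π) × 24.00 = 0.00 h.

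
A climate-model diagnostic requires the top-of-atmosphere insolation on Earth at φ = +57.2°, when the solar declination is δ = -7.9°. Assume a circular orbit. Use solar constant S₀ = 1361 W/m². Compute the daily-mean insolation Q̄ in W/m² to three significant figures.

Q̄ ≈ 159 W/m²

cos H₀ = −tan(+57.2°) tan(-7.900°) = 0.2153, H₀ = 1.3538 rad.
Bracket: H₀ sin φ sin δ + cos φ cos δ sin H₀ = 1.3538×0.84057×-0.13744 + 0.54171×0.99051×0.97654 = -0.156402 + 0.523981 = 0.367579.
Q̄ = (S₀/π) × [bracket] = (1361/π) × 0.367579 = 159.2 W/m².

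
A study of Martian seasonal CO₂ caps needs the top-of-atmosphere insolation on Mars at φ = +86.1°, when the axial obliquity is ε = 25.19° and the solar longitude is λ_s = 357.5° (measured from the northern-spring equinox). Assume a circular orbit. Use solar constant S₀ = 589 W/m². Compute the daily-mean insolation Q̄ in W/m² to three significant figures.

Q̄ ≈ 7.77 W/m²

Solar declination: sin δ = sin ε · sin λ_s = sin 25.19° × sin 357.5° = -0.01857, so δ = -1.064°.
cos H₀ = −tan(+86.1°) tan(-1.064°) = 0.2724, H₀ = 1.2949 rad.
Bracket: H₀ sin φ sin δ + cos φ cos δ sin H₀ = 1.2949×0.99768×-0.01857 + 0.06802×0.99983×0.96219 = -0.023991 + 0.065437 = 0.041446.
Q̄ = (S₀/π) × [bracket] = (589/π) × 0.041446 = 7.770 W/m².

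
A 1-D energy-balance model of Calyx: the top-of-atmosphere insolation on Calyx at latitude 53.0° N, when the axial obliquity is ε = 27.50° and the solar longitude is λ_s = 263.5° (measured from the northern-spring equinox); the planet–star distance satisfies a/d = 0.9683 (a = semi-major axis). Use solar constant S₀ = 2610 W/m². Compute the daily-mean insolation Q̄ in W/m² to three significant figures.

Q̄ ≈ 70.5 W/m²

Solar declination: sin δ = sin ε · sin λ_s = sin 27.50° × sin 263.5° = -0.45878, so δ = -27.308°.
cos H₀ = −tan(+53.0°) tan(-27.308°) = 0.6852, H₀ = 0.8159 rad.
Bracket: H₀ sin φ sin δ + cos φ cos δ sin H₀ = 0.8159×0.79864×-0.45878 + 0.60182×0.88855×0.72837 = -0.298946 + 0.389494 = 0.090548.
Inverse-square distance factor (a/d)² = 0.9683² = 0.937605.
Q̄ = (S₀/π) × 0.937605 × [bracket] = (2610/π) × 0.937605 × 0.090548 = 70.53 W/m².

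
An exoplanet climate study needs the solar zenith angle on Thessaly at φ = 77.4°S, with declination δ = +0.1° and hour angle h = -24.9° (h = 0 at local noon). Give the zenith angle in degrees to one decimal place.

θ_z = 78.7°

cos θ_z = sin φ sin δ + cos φ cos δ cos h = -0.001703 + 0.197865 = 0.196162.
θ_z = arccos(0.196162) = 78.7°.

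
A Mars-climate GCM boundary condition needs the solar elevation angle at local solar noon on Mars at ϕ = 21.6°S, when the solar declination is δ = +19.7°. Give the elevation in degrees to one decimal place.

At local noon the hour angle is zero, so the zenith angle equals |ϕ − δ| = |-21.6° − (+19.700°)| = 41.300°.
Elevation = 90° − 41.300° = 48.7°.

48.7°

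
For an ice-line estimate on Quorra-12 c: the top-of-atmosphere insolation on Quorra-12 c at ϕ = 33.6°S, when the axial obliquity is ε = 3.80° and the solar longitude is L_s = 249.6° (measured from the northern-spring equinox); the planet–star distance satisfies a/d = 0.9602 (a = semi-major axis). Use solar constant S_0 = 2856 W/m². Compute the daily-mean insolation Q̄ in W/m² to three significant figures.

Solar declination: sin δ = sin ε · sin L_s = sin 3.80° × sin 249.6° = -0.06212, so δ = -3.561°.
cos h₀ = −tan(-33.6°) tan(-3.561°) = -0.0414, h₀ = 1.6122 rad.
Bracket: h₀ sin ϕ sin δ + cos ϕ cos δ sin h₀ = 1.6122×-0.55339×-0.06212 + 0.83292×0.99807×0.99914 = 0.055422 + 0.830598 = 0.886020.
Inverse-square distance factor (a/d)² = 0.9602² = 0.921984.
Q̄ = (S_0/π) × 0.921984 × [bracket] = (2856/π) × 0.921984 × 0.886020 = 742.6 W/m².

Q̄ ≈ 743 W/m²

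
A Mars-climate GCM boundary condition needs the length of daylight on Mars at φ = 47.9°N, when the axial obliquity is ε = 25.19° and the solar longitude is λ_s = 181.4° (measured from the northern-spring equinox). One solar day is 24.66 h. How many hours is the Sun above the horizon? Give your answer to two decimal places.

12.24 h

Solar declination: sin δ = sin ε · sin λ_s = sin 25.19° × sin 181.4° = -0.01040, so δ = -0.596°.
cos H₀ = −tan φ · tan δ = −tan(+47.9°) × tan(-0.596°) = 0.0115, so H₀ = 1.5593 rad = 89.34°.
Daylight = 2H₀/(2π) × 24.66 h = (1.5593/π) × 24.66 = 12.24 h.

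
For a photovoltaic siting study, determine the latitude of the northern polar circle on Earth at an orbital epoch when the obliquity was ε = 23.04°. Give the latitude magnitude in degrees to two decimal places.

The polar circle is the lowest latitude that experiences at least one full rotation of continuous daylight at the northern-summer solstice; it lies at |ϕ| = 90° − ε = 90° − 23.04° = 66.96°.

66.96°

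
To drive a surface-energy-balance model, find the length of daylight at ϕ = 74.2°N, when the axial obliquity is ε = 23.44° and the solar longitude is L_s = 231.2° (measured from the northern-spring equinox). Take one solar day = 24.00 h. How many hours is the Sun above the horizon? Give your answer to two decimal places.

0.00 h

Solar declination: sin δ = sin ε · sin L_s = sin 23.44° × sin 231.2° = -0.31001, so δ = -18.060°.
cos h₀ = −tan ϕ · tan δ = 1.1523 ≥ 1, so the Sun never rises (polar night) and h₀ = 0.
Daylight = 2h₀/(2π) × 24.00 h = (0.0000/π) × 24.00 = 0.00 h.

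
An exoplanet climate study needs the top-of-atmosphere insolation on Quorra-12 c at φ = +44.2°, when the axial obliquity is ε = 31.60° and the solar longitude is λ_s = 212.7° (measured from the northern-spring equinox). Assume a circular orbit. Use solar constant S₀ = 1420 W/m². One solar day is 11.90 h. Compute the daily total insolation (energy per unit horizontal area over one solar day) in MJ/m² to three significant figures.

7.86 MJ/m²

Solar declination: sin δ = sin ε · sin λ_s = sin 31.60° × sin 212.7° = -0.28308, so δ = -16.444°.
cos H₀ = −tan(+44.2°) tan(-16.444°) = 0.2870, H₀ = 1.2797 rad.
Bracket: H₀ sin φ sin δ + cos φ cos δ sin H₀ = 1.2797×0.69717×-0.28308 + 0.71691×0.95910×0.95792 = -0.252555 + 0.658655 = 0.406100.
Q̄ = (S₀/π) × [bracket] = (1420/π) × 0.406100 = 183.56 W/m².
Daily total = Q̄ × 11.90 h × 3600 s/h = 183.56 × 11.90 × 3600 / 10⁶ = 7.864 MJ/m².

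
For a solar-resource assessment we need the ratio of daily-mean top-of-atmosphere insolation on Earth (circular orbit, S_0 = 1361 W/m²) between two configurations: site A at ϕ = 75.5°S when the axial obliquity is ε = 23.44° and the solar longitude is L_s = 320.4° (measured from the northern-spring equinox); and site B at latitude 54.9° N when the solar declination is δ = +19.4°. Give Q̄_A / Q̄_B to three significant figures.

— Configuration A (ϕ=-75.5°):
Solar declination: sin δ = sin ε · sin L_s = sin 23.44° × sin 320.4° = -0.25356, so δ = -14.688°.
cos h₀ = −tan(-75.5°) tan(-14.688°) = -1.0136 ≤ −1 ⇒ polar day, h₀ = π.
Bracket: h₀ sin ϕ sin δ + cos ϕ cos δ sin h₀ = 3.1416×-0.96815×-0.25356 + 0.25038×0.96732×0.00000 = 0.771213 + 0.000000 = 0.771213.
Q̄ = (S_0/π) × [bracket] = (1361/π) × 0.771213 = 334.10 W/m².
— Configuration B (ϕ=+54.9°):
cos h₀ = −tan(+54.9°) tan(+19.400°) = -0.5011, h₀ = 2.0956 rad.
Bracket: h₀ sin ϕ sin δ + cos ϕ cos δ sin h₀ = 2.0956×0.81815×0.33216 + 0.57501×0.94322×0.86541 = 0.569493 + 0.469365 = 1.038858.
Q̄ = (S_0/π) × [bracket] = (1361/π) × 1.038858 = 450.05 W/m².
Ratio Q̄_A / Q̄_B = 334.10 / 450.05 = 0.7424.

Q̄_A / Q̄_B ≈ 0.742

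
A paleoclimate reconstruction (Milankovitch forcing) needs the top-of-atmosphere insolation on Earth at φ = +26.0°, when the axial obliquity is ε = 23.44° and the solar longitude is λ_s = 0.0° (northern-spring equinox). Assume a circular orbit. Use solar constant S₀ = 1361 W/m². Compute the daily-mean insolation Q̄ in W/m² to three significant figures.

Q̄ ≈ 389 W/m²

Solar declination: sin δ = sin ε · sin λ_s = sin 23.44° × sin 0.0° = 0.00000, so δ = +0.000°.
cos H₀ = −tan(+26.0°) tan(+0.000°) = -0.0000, H₀ = 1.5708 rad.
Bracket: H₀ sin φ sin δ + cos φ cos δ sin H₀ = 1.5708×0.43837×0.00000 + 0.89879×1.00000×1.00000 = 0.000000 + 0.898790 = 0.898790.
Q̄ = (S₀/π) × [bracket] = (1361/π) × 0.898790 = 389.4 W/m².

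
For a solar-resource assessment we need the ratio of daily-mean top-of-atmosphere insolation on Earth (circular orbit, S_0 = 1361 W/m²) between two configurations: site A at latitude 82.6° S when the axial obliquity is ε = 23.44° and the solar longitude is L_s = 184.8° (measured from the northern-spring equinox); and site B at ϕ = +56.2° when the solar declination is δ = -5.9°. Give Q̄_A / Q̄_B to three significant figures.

— Configuration A (ϕ=-82.6°):
Solar declination: sin δ = sin ε · sin L_s = sin 23.44° × sin 184.8° = -0.03329, so δ = -1.908°.
cos h₀ = −tan(-82.6°) tan(-1.908°) = -0.2564, h₀ = 1.8301 rad.
Bracket: h₀ sin ϕ sin δ + cos ϕ cos δ sin h₀ = 1.8301×-0.99167×-0.03329 + 0.12880×0.99945×0.96656 = 0.060417 + 0.124424 = 0.184841.
Q̄ = (S_0/π) × [bracket] = (1361/π) × 0.184841 = 80.077 W/m².
— Configuration B (ϕ=+56.2°):
cos h₀ = −tan(+56.2°) tan(-5.900°) = 0.1544, h₀ = 1.4158 rad.
Bracket: h₀ sin ϕ sin δ + cos ϕ cos δ sin h₀ = 1.4158×0.83098×-0.10279 + 0.55630×0.99470×0.98801 = -0.120933 + 0.546717 = 0.425784.
Q̄ = (S_0/π) × [bracket] = (1361/π) × 0.425784 = 184.46 W/m².
Ratio Q̄_A / Q̄_B = 80.077 / 184.46 = 0.4341.

Q̄_A / Q̄_B ≈ 0.434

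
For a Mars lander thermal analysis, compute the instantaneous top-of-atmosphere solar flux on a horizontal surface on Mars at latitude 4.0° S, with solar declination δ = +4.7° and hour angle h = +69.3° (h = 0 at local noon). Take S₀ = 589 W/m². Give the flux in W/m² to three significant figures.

cos θ_z = sin φ sin δ + cos φ cos δ cos h = -0.005716 + 0.351428 = 0.345712.
Flux = S₀ · cos θ_z = 589 × 0.345712 = 203.6 W/m².

204 W/m²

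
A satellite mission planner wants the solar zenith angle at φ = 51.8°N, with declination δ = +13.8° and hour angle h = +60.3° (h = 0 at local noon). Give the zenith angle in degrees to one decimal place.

cos θ_z = sin φ sin δ + cos φ cos δ cos h = 0.187453 + 0.297551 = 0.485004.
θ_z = arccos(0.485004) = 61.0°.

θ_z = 61.0°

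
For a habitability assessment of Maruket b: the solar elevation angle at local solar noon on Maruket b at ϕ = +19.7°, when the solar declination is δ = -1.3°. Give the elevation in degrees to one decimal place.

At local noon the hour angle is zero, so the zenith angle equals |ϕ − δ| = |+19.7° − (-1.300°)| = 21.000°.
Elevation = 90° − 21.000° = 69.0°.

69.0°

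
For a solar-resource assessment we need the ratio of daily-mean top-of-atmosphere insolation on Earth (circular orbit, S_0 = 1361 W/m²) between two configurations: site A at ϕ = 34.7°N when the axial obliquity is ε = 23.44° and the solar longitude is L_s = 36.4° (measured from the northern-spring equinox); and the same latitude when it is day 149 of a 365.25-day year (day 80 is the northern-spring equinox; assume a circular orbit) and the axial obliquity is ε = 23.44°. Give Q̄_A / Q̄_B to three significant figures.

Q̄_A / Q̄_B ≈ 0.909

— Configuration A (ϕ=+34.7°):
Solar declination: sin δ = sin ε · sin L_s = sin 23.44° × sin 36.4° = 0.23606, so δ = +13.654°.
cos h₀ = −tan(+34.7°) tan(+13.654°) = -0.1682, h₀ = 1.7398 rad.
Bracket: h₀ sin ϕ sin δ + cos ϕ cos δ sin h₀ = 1.7398×0.56928×0.23606 + 0.82214×0.97174×0.98575 = 0.233802 + 0.787522 = 1.021324.
Q̄ = (S_0/π) × [bracket] = (1361/π) × 1.021324 = 442.46 W/m².
— Configuration B (ϕ=+34.7°):
Solar longitude: L_s = 360° × (149 − 80)/365.25 = 68.008°.
sin δ = sin 23.44° × sin 68.008° = 0.36884, so δ = +21.644°.
cos h₀ = −tan(+34.7°) tan(+21.644°) = -0.2748, h₀ = 1.8492 rad.
Bracket: h₀ sin ϕ sin δ + cos ϕ cos δ sin h₀ = 1.8492×0.56928×0.36884 + 0.82214×0.92949×0.96151 = 0.388283 + 0.734758 = 1.123041.
Q̄ = (S_0/π) × [bracket] = (1361/π) × 1.123041 = 486.52 W/m².
Ratio Q̄_A / Q̄_B = 442.46 / 486.52 = 0.9094.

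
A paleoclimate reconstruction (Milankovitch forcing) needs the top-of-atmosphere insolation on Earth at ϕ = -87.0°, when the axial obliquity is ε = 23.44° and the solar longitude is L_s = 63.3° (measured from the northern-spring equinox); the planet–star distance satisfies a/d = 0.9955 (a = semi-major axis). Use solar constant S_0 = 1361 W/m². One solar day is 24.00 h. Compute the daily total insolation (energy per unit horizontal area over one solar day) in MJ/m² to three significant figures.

Solar declination: sin δ = sin ε · sin L_s = sin 23.44° × sin 63.3° = 0.35537, so δ = +20.816°.
cos h₀ = −tan(-87.0°) tan(+20.816°) = 7.2545 ≥ 1 ⇒ polar night, h₀ = 0 and Q̄ = 0.
Inverse-square distance factor (a/d)² = 0.9955² = 0.991020.
Daily total = Q̄ × 24.00 h × 3600 s/h = 0.00 MJ/m².

0.00 MJ/m²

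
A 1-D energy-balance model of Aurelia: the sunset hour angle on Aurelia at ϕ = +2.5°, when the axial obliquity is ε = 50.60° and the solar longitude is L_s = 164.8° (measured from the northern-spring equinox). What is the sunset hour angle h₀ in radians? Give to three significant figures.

Solar declination: sin δ = sin ε · sin L_s = sin 50.60° × sin 164.8° = 0.20260, so δ = +11.689°.
cos h₀ = −tan ϕ · tan δ = −tan(+2.5°) × tan(+11.689°) = -0.0090, so h₀ = 1.5798 rad = 90.52°.

h₀ = 1.58 rad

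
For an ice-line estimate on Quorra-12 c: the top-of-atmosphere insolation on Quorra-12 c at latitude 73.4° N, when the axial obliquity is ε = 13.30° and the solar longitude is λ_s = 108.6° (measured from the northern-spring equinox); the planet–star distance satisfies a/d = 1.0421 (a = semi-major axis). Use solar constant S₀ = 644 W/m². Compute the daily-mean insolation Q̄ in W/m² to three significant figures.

Q̄ ≈ 154 W/m²

Solar declination: sin δ = sin ε · sin λ_s = sin 13.30° × sin 108.6° = 0.21803, so δ = +12.594°.
cos H₀ = −tan(+73.4°) tan(+12.594°) = -0.7494, H₀ = 2.4180 rad.
Bracket: H₀ sin φ sin δ + cos φ cos δ sin H₀ = 2.4180×0.95832×0.21803 + 0.28569×0.97594×0.66211 = 0.505223 + 0.184607 = 0.689830.
Inverse-square distance factor (a/d)² = 1.0421² = 1.085972.
Q̄ = (S₀/π) × 1.085972 × [bracket] = (644/π) × 1.085972 × 0.689830 = 153.6 W/m².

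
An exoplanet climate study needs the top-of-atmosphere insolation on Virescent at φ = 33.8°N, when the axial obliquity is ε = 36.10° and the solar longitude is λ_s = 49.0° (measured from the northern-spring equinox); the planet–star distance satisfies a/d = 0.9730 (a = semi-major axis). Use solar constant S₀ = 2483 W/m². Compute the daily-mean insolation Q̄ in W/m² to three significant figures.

Solar declination: sin δ = sin ε · sin λ_s = sin 36.10° × sin 49.0° = 0.44467, so δ = +26.402°.
cos H₀ = −tan(+33.8°) tan(+26.402°) = -0.3323, H₀ = 1.9096 rad.
Bracket: H₀ sin φ sin δ + cos φ cos δ sin H₀ = 1.9096×0.55630×0.44467 + 0.83098×0.89569×0.94316 = 0.472378 + 0.701994 = 1.174372.
Inverse-square distance factor (a/d)² = 0.9730² = 0.946729.
Q̄ = (S₀/π) × 0.946729 × [bracket] = (2483/π) × 0.946729 × 1.174372 = 878.7 W/m².

Q̄ ≈ 879 W/m²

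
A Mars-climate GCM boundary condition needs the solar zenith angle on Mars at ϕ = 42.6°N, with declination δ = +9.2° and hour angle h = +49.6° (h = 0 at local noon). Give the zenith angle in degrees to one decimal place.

cos θ_z = sin ϕ sin δ + cos ϕ cos δ cos h = 0.108220 + 0.470942 = 0.579162.
θ_z = arccos(0.579162) = 54.6°.

θ_z = 54.6°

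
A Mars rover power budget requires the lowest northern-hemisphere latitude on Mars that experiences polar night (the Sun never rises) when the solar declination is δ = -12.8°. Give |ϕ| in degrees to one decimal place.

|ϕ| = 77.2°

Polar night requires cos h₀ = −tan ϕ tan δ ≥ 1, i.e. tan ϕ tan δ ≤ −1.
The boundary is |tan ϕ| · |tan δ| = 1, so |ϕ| = 90° − |δ| = 90° − 12.8° = 77.2° in the northern hemisphere.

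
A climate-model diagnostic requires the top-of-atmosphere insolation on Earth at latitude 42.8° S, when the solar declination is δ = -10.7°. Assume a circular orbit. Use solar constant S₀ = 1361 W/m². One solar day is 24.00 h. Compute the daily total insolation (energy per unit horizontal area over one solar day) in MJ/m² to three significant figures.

34.8 MJ/m²

cos H₀ = −tan(-42.8°) tan(-10.700°) = -0.1750, H₀ = 1.7467 rad.
Bracket: H₀ sin φ sin δ + cos φ cos δ sin H₀ = 1.7467×-0.67944×-0.18567 + 0.73373×0.98261×0.98457 = 0.220349 + 0.709846 = 0.930195.
Q̄ = (S₀/π) × [bracket] = (1361/π) × 0.930195 = 402.98 W/m².
Daily total = Q̄ × 24.00 h × 3600 s/h = 402.98 × 24.00 × 3600 / 10⁶ = 34.82 MJ/m².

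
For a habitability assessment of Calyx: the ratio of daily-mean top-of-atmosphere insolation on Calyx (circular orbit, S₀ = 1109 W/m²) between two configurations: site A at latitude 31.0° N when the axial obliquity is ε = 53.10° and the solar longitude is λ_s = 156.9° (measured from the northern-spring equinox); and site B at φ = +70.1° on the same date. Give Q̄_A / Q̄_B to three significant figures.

— Configuration A (φ=+31.0°):
Solar declination: sin δ = sin ε · sin λ_s = sin 53.10° × sin 156.9° = 0.31375, so δ = +18.285°.
cos H₀ = −tan(+31.0°) tan(+18.285°) = -0.1985, H₀ = 1.7707 rad.
Bracket: H₀ sin φ sin δ + cos φ cos δ sin H₀ = 1.7707×0.51504×0.31375 + 0.85717×0.94951×0.98009 = 0.286134 + 0.797687 = 1.083821.
Q̄ = (S₀/π) × [bracket] = (1109/π) × 1.083821 = 382.59 W/m².
— Configuration B (φ=+70.1°):
cos H₀ = −tan(+70.1°) tan(+18.285°) = -0.9128, H₀ = 2.7209 rad.
Bracket: H₀ sin φ sin δ + cos φ cos δ sin H₀ = 2.7209×0.94029×0.31375 + 0.34038×0.94951×0.40840 = 0.802709 + 0.131993 = 0.934702.
Q̄ = (S₀/π) × [bracket] = (1109/π) × 0.934702 = 329.96 W/m².
Ratio Q̄_A / Q̄_B = 382.59 / 329.96 = 1.160.

Q̄_A / Q̄_B ≈ 1.16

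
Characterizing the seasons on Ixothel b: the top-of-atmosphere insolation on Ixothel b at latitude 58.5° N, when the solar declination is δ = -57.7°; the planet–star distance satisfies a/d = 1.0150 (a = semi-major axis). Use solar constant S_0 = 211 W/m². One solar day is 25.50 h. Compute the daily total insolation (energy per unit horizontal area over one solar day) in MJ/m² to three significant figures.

0.00 MJ/m²

cos h₀ = −tan(+58.5°) tan(-57.700°) = 2.5813 ≥ 1 ⇒ polar night, h₀ = 0 and Q̄ = 0.
Inverse-square distance factor (a/d)² = 1.0150² = 1.030225.
Daily total = Q̄ × 25.50 h × 3600 s/h = 0.00 MJ/m².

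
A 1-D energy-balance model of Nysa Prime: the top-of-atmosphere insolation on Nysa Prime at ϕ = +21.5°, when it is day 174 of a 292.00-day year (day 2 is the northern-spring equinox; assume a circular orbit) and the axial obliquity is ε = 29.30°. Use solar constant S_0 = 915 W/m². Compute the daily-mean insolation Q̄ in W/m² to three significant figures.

Solar longitude: L_s = 360° × (174 − 2)/292.00 = 212.055°.
sin δ = sin 29.30° × sin 212.055° = -0.25973, so δ = -15.054°.
cos h₀ = −tan(+21.5°) tan(-15.054°) = 0.1059, h₀ = 1.4647 rad.
Bracket: h₀ sin ϕ sin δ + cos ϕ cos δ sin h₀ = 1.4647×0.36650×-0.25973 + 0.93042×0.96568×0.99437 = -0.139426 + 0.893429 = 0.754003.
Q̄ = (S_0/π) × [bracket] = (915/π) × 0.754003 = 219.6 W/m².

Q̄ ≈ 220 W/m²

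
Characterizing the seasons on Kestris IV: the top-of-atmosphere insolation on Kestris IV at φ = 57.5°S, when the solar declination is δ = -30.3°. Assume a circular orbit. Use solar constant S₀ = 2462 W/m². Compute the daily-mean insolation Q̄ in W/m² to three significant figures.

Q̄ ≈ 1.06e+03 W/m²

cos H₀ = −tan(-57.5°) tan(-30.300°) = -0.9173, H₀ = 2.7319 rad.
Bracket: H₀ sin φ sin δ + cos φ cos δ sin H₀ = 2.7319×-0.84339×-0.50453 + 0.53730×0.86340×0.39831 = 1.162466 + 0.184778 = 1.347244.
Q̄ = (S₀/π) × [bracket] = (2462/π) × 1.347244 = 1056 W/m².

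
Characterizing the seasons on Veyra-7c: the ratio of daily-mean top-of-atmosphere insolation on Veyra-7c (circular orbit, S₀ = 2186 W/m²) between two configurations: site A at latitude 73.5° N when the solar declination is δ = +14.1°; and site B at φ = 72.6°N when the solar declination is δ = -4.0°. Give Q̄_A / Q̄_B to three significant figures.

Q̄_A / Q̄_B ≈ 3.72

— Configuration A (φ=+73.5°):
cos H₀ = −tan(+73.5°) tan(+14.100°) = -0.8480, H₀ = 2.5830 rad.
Bracket: H₀ sin φ sin δ + cos φ cos δ sin H₀ = 2.5830×0.95882×0.24362 + 0.28402×0.96987×0.53003 = 0.603357 + 0.146003 = 0.749360.
Q̄ = (S₀/π) × [bracket] = (2186/π) × 0.749360 = 521.42 W/m².
— Configuration B (φ=+72.6°):
cos H₀ = −tan(+72.6°) tan(-4.000°) = 0.2231, H₀ = 1.3458 rad.
Bracket: H₀ sin φ sin δ + cos φ cos δ sin H₀ = 1.3458×0.95424×-0.06976 + 0.29904×0.99756×0.97479 = -0.089587 + 0.290790 = 0.201203.
Q̄ = (S₀/π) × [bracket] = (2186/π) × 0.201203 = 140.00 W/m².
Ratio Q̄_A / Q̄_B = 521.42 / 140.00 = 3.724.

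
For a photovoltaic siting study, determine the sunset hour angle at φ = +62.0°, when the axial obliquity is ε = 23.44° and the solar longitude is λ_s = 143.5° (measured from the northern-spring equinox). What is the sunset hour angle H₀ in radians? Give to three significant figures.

H₀ = 2.05 rad

Solar declination: sin δ = sin ε · sin λ_s = sin 23.44° × sin 143.5° = 0.23661, so δ = +13.687°.
cos H₀ = −tan φ · tan δ = −tan(+62.0°) × tan(+13.687°) = -0.4580, so H₀ = 2.0466 rad = 117.26°.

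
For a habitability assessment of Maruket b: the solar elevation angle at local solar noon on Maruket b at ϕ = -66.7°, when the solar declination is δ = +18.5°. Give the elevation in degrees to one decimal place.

At local noon the hour angle is zero, so the zenith angle equals |ϕ − δ| = |-66.7° − (+18.500°)| = 85.200°.
Elevation = 90° − 85.200° = 4.8°.

4.8°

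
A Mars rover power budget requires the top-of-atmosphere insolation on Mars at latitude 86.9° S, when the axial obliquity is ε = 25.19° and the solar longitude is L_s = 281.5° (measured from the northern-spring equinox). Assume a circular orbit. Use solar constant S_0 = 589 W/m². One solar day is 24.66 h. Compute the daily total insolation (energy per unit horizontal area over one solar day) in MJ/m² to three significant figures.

Solar declination: sin δ = sin ε · sin L_s = sin 25.19° × sin 281.5° = -0.41708, so δ = -24.650°.
cos h₀ = −tan(-86.9°) tan(-24.650°) = -8.4733 ≤ −1 ⇒ polar day, h₀ = π.
Bracket: h₀ sin ϕ sin δ + cos ϕ cos δ sin h₀ = 3.1416×-0.99854×-0.41708 + 0.05408×0.90887×0.00000 = 1.308385 + 0.000000 = 1.308385.
Q̄ = (S_0/π) × [bracket] = (589/π) × 1.308385 = 245.30 W/m².
Daily total = Q̄ × 24.66 h × 3600 s/h = 245.30 × 24.66 × 3600 / 10⁶ = 21.78 MJ/m².

21.8 MJ/m²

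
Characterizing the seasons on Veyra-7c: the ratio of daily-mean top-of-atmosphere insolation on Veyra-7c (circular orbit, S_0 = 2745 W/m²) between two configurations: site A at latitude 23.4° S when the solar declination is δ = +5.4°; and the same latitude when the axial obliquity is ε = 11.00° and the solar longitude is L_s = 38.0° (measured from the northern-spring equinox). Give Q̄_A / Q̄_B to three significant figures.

Q̄_A / Q̄_B ≈ 1.02

— Configuration A (ϕ=-23.4°):
cos h₀ = −tan(-23.4°) tan(+5.400°) = 0.0409, h₀ = 1.5299 rad.
Bracket: h₀ sin ϕ sin δ + cos ϕ cos δ sin h₀ = 1.5299×-0.39715×0.09411 + 0.91775×0.99556×0.99916 = -0.057181 + 0.912908 = 0.855727.
Q̄ = (S_0/π) × [bracket] = (2745/π) × 0.855727 = 747.70 W/m².
— Configuration B (ϕ=-23.4°):
Solar declination: sin δ = sin ε · sin L_s = sin 11.00° × sin 38.0° = 0.11747, so δ = +6.746°.
cos h₀ = −tan(-23.4°) tan(+6.746°) = 0.0512, h₀ = 1.5196 rad.
Bracket: h₀ sin ϕ sin δ + cos ϕ cos δ sin h₀ = 1.5196×-0.39715×0.11747 + 0.91775×0.99308×0.99869 = -0.070894 + 0.910205 = 0.839311.
Q̄ = (S_0/π) × [bracket] = (2745/π) × 0.839311 = 733.36 W/m².
Ratio Q̄_A / Q̄_B = 747.70 / 733.36 = 1.020.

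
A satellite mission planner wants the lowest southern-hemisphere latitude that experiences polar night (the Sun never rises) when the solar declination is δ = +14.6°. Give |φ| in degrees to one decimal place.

Polar night requires cos H₀ = −tan φ tan δ ≥ 1, i.e. tan φ tan δ ≤ −1.
The boundary is |tan φ| · |tan δ| = 1, so |φ| = 90° − |δ| = 90° − 14.6° = 75.4° in the southern hemisphere.

|φ| = 75.4°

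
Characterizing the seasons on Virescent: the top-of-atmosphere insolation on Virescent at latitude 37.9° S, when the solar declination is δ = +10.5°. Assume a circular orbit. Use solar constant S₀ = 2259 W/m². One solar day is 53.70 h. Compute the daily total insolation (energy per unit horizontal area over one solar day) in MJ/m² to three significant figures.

cos H₀ = −tan(-37.9°) tan(+10.500°) = 0.1443, H₀ = 1.4260 rad.
Bracket: H₀ sin φ sin δ + cos φ cos δ sin H₀ = 1.4260×-0.61429×0.18224 + 0.78908×0.98325×0.98954 = -0.159638 + 0.767747 = 0.608109.
Q̄ = (S₀/π) × [bracket] = (2259/π) × 0.608109 = 437.27 W/m².
Daily total = Q̄ × 53.70 h × 3600 s/h = 437.27 × 53.70 × 3600 / 10⁶ = 84.53 MJ/m².

84.5 MJ/m²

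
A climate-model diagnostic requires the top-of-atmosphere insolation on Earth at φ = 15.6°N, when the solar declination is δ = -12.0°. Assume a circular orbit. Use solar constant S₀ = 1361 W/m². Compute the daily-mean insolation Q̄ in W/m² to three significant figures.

cos H₀ = −tan(+15.6°) tan(-12.000°) = 0.0593, H₀ = 1.5114 rad.
Bracket: H₀ sin φ sin δ + cos φ cos δ sin H₀ = 1.5114×0.26892×-0.20791 + 0.96316×0.97815×0.99824 = -0.084504 + 0.940457 = 0.855953.
Q̄ = (S₀/π) × [bracket] = (1361/π) × 0.855953 = 370.8 W/m².

Q̄ ≈ 371 W/m²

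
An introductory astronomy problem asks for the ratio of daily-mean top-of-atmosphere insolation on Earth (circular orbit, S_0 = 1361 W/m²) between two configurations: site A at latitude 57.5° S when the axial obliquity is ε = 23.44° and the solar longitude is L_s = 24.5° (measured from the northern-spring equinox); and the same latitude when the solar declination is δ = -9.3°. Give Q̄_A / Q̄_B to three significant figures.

— Configuration A (ϕ=-57.5°):
Solar declination: sin δ = sin ε · sin L_s = sin 23.44° × sin 24.5° = 0.16496, so δ = +9.495°.
cos h₀ = −tan(-57.5°) tan(+9.495°) = 0.2625, h₀ = 1.3052 rad.
Bracket: h₀ sin ϕ sin δ + cos ϕ cos δ sin h₀ = 1.3052×-0.84339×0.16496 + 0.53730×0.98630×0.96492 = -0.181587 + 0.511349 = 0.329762.
Q̄ = (S_0/π) × [bracket] = (1361/π) × 0.329762 = 142.86 W/m².
— Configuration B (ϕ=-57.5°):
cos h₀ = −tan(-57.5°) tan(-9.300°) = -0.2570, h₀ = 1.8308 rad.
Bracket: h₀ sin ϕ sin δ + cos ϕ cos δ sin h₀ = 1.8308×-0.84339×-0.16160 + 0.53730×0.98686×0.96640 = 0.249523 + 0.512424 = 0.761947.
Q̄ = (S_0/π) × [bracket] = (1361/π) × 0.761947 = 330.09 W/m².
Ratio Q̄_A / Q̄_B = 142.86 / 330.09 = 0.4328.

Q̄_A / Q̄_B ≈ 0.433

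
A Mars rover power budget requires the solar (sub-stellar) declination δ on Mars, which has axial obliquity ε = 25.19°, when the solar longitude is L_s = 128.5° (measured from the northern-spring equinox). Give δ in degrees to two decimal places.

δ = +19.46°

sin δ = sin ε · sin L_s = sin 25.19° × sin 128.5° = 0.333095.
δ = arcsin(0.333095) = +19.46°.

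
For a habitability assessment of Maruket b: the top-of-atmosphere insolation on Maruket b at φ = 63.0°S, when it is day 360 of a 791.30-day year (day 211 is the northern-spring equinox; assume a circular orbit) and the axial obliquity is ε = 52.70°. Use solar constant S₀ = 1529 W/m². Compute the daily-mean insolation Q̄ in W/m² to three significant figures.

Solar longitude: λ_s = 360° × (360 − 211)/791.30 = 67.787°.
sin δ = sin 52.70° × sin 67.787° = 0.73644, so δ = +47.429°.
cos H₀ = −tan(-63.0°) tan(+47.429°) = 2.1365 ≥ 1 ⇒ polar night, H₀ = 0 and Q̄ = 0.

Q̄ ≈ 0.00 W/m²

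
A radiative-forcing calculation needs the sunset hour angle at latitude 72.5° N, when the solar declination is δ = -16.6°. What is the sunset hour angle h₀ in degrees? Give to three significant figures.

h₀ = 19.0°

cos h₀ = −tan ϕ · tan δ = −tan(+72.5°) × tan(-16.600°) = 0.9455, so h₀ = 0.3317 rad = 19.00°.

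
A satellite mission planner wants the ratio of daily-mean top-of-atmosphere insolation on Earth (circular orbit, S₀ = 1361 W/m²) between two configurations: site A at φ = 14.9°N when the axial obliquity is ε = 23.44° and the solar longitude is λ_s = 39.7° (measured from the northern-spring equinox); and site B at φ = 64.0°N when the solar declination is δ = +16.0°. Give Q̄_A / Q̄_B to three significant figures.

— Configuration A (φ=+14.9°):
Solar declination: sin δ = sin ε · sin λ_s = sin 23.44° × sin 39.7° = 0.25409, so δ = +14.720°.
cos H₀ = −tan(+14.9°) tan(+14.720°) = -0.0699, H₀ = 1.6408 rad.
Bracket: H₀ sin φ sin δ + cos φ cos δ sin H₀ = 1.6408×0.25713×0.25409 + 0.96638×0.96718×0.99755 = 0.107200 + 0.932373 = 1.039573.
Q̄ = (S₀/π) × [bracket] = (1361/π) × 1.039573 = 450.36 W/m².
— Configuration B (φ=+64.0°):
cos H₀ = −tan(+64.0°) tan(+16.000°) = -0.5879, H₀ = 2.1993 rad.
Bracket: H₀ sin φ sin δ + cos φ cos δ sin H₀ = 2.1993×0.89879×0.27564 + 0.43837×0.96126×0.80892 = 0.544860 + 0.340869 = 0.885729.
Q̄ = (S₀/π) × [bracket] = (1361/π) × 0.885729 = 383.72 W/m².
Ratio Q̄_A / Q̄_B = 450.36 / 383.72 = 1.174.

Q̄_A / Q̄_B ≈ 1.17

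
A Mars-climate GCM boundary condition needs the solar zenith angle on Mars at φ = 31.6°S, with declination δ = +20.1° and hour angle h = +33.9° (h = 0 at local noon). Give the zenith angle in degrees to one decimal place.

θ_z = 61.1°

cos θ_z = sin φ sin δ + cos φ cos δ cos h = -0.180073 + 0.663887 = 0.483814.
θ_z = arccos(0.483814) = 61.1°.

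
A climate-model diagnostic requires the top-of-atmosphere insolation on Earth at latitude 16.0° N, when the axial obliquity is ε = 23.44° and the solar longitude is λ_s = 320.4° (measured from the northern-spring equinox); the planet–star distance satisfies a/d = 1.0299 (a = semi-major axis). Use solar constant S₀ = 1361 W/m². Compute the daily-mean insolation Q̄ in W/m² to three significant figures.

Q̄ ≈ 378 W/m²

Solar declination: sin δ = sin ε · sin λ_s = sin 23.44° × sin 320.4° = -0.25356, so δ = -14.688°.
cos H₀ = −tan(+16.0°) tan(-14.688°) = 0.0752, H₀ = 1.4956 rad.
Bracket: H₀ sin φ sin δ + cos φ cos δ sin H₀ = 1.4956×0.27564×-0.25356 + 0.96126×0.96732×0.99717 = -0.104529 + 0.927215 = 0.822686.
Inverse-square distance factor (a/d)² = 1.0299² = 1.060694.
Q̄ = (S₀/π) × 1.060694 × [bracket] = (1361/π) × 1.060694 × 0.822686 = 378.0 W/m².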